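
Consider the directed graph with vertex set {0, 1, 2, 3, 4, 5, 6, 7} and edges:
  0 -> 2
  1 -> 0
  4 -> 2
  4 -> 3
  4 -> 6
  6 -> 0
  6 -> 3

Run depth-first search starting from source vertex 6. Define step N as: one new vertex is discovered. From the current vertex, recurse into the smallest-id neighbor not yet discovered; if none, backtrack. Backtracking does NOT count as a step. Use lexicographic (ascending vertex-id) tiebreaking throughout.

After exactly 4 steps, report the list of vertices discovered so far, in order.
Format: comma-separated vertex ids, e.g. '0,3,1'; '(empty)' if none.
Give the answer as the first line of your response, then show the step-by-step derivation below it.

6,0,2,3

step 1: discover 6; path=6; order=6
step 2: discover 0; path=6>0; order=6,0
step 3: discover 2; path=6>0>2; order=6,0,2
step 4: discover 3; path=6>3; order=6,0,2,3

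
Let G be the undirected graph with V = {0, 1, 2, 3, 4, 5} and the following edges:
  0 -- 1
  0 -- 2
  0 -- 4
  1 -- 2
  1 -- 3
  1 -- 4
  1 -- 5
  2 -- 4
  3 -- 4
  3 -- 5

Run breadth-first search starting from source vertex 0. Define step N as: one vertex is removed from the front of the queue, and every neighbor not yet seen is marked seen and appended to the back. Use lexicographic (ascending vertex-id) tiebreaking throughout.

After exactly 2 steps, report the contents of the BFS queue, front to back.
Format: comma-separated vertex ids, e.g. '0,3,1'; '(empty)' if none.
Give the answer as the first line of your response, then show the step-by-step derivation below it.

2,4,3,5

step 1: dequeue 0; queue=[1,2,4]; order=0
step 2: dequeue 1; queue=[2,4,3,5]; order=0,1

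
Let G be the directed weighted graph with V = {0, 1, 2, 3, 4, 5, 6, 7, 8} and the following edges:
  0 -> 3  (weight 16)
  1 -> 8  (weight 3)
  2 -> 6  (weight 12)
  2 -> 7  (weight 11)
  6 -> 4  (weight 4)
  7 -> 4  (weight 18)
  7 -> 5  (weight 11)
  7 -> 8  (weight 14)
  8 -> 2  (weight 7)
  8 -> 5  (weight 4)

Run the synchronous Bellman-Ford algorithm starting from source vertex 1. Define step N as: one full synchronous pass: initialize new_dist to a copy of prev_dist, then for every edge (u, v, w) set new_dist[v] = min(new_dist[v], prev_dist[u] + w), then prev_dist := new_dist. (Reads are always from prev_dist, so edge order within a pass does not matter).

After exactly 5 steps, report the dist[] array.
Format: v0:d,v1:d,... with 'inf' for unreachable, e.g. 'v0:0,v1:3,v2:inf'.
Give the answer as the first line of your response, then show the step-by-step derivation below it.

v0:inf,v1:0,v2:10,v3:inf,v4:26,v5:7,v6:22,v7:21,v8:3

step 1: dist = v0:inf,v1:0,v2:inf,v3:inf,v4:inf,v5:inf,v6:inf,v7:inf,v8:3
step 2: dist = v0:inf,v1:0,v2:10,v3:inf,v4:inf,v5:7,v6:inf,v7:inf,v8:3
step 3: dist = v0:inf,v1:0,v2:10,v3:inf,v4:inf,v5:7,v6:22,v7:21,v8:3
step 4: dist = v0:inf,v1:0,v2:10,v3:inf,v4:26,v5:7,v6:22,v7:21,v8:3
step 5: dist = v0:inf,v1:0,v2:10,v3:inf,v4:26,v5:7,v6:22,v7:21,v8:3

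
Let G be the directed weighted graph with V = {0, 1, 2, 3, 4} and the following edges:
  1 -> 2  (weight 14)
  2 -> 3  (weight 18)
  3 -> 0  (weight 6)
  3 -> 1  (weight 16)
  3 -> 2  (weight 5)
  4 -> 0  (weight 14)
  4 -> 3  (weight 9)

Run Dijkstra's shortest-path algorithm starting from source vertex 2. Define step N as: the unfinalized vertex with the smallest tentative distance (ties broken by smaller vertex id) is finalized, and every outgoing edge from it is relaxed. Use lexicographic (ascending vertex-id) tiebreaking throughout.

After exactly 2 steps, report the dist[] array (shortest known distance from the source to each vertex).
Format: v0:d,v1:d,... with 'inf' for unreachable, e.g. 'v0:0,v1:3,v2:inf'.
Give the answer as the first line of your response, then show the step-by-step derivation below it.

v0:24,v1:34,v2:0,v3:18,v4:inf

step 1: dist = v0:inf,v1:inf,v2:0,v3:18,v4:inf
step 2: dist = v0:24,v1:34,v2:0,v3:18,v4:inf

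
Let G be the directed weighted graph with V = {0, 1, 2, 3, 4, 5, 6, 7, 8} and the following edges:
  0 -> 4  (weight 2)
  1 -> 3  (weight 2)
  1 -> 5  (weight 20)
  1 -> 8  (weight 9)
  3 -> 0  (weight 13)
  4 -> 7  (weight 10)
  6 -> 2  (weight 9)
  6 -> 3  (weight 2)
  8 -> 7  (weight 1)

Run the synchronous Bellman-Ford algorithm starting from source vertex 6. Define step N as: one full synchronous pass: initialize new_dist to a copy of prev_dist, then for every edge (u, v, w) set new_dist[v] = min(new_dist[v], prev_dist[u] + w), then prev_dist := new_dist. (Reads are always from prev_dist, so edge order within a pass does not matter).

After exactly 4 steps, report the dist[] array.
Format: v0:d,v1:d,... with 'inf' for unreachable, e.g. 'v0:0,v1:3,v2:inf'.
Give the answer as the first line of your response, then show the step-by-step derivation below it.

v0:15,v1:inf,v2:9,v3:2,v4:17,v5:inf,v6:0,v7:27,v8:inf

step 1: dist = v0:inf,v1:inf,v2:9,v3:2,v4:inf,v5:inf,v6:0,v7:inf,v8:inf
step 2: dist = v0:15,v1:inf,v2:9,v3:2,v4:inf,v5:inf,v6:0,v7:inf,v8:inf
step 3: dist = v0:15,v1:inf,v2:9,v3:2,v4:17,v5:inf,v6:0,v7:inf,v8:inf
step 4: dist = v0:15,v1:inf,v2:9,v3:2,v4:17,v5:inf,v6:0,v7:27,v8:inf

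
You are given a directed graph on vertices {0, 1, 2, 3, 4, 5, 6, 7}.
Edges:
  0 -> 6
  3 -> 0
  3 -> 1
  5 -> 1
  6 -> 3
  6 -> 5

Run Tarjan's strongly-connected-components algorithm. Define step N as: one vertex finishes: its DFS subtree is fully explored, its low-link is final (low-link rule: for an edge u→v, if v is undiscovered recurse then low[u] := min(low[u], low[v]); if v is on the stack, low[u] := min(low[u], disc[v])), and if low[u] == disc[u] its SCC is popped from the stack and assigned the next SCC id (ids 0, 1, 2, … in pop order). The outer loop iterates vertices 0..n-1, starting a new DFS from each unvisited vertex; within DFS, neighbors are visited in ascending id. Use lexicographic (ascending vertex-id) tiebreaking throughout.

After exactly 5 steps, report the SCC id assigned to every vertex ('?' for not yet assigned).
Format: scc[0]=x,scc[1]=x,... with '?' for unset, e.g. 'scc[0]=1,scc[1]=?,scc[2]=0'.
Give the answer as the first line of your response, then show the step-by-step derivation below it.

scc[0]=2,scc[1]=0,scc[2]=?,scc[3]=2,scc[4]=?,scc[5]=1,scc[6]=2,scc[7]=?

step 1: low=(low[0]=0,low[1]=3,low[2]=?,low[3]=0,low[4]=?,low[5]=?,low[6]=1,low[7]=?); scc=(scc[0]=?,scc[1]=0,scc[2]=?,scc[3]=?,scc[4]=?,scc[5]=?,scc[6]=?,scc[7]=?)
step 2: low=(low[0]=0,low[1]=3,low[2]=?,low[3]=0,low[4]=?,low[5]=?,low[6]=1,low[7]=?); scc=(scc[0]=?,scc[1]=0,scc[2]=?,scc[3]=?,scc[4]=?,scc[5]=?,scc[6]=?,scc[7]=?)
step 3: low=(low[0]=0,low[1]=3,low[2]=?,low[3]=0,low[4]=?,low[5]=4,low[6]=0,low[7]=?); scc=(scc[0]=?,scc[1]=0,scc[2]=?,scc[3]=?,scc[4]=?,scc[5]=1,scc[6]=?,scc[7]=?)
step 4: low=(low[0]=0,low[1]=3,low[2]=?,low[3]=0,low[4]=?,low[5]=4,low[6]=0,low[7]=?); scc=(scc[0]=?,scc[1]=0,scc[2]=?,scc[3]=?,scc[4]=?,scc[5]=1,scc[6]=?,scc[7]=?)
step 5: low=(low[0]=0,low[1]=3,low[2]=?,low[3]=0,low[4]=?,low[5]=4,low[6]=0,low[7]=?); scc=(scc[0]=2,scc[1]=0,scc[2]=?,scc[3]=2,scc[4]=?,scc[5]=1,scc[6]=2,scc[7]=?)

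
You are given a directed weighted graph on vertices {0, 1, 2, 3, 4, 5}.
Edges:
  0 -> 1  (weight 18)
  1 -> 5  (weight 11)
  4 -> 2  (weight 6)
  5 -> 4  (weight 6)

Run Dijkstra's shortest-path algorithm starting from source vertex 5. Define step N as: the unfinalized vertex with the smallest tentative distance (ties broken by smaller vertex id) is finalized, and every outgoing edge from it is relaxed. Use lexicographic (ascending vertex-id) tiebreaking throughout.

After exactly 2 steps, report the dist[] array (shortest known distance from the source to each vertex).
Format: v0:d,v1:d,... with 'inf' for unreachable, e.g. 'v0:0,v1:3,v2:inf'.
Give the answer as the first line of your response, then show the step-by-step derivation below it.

v0:inf,v1:inf,v2:12,v3:inf,v4:6,v5:0

step 1: dist = v0:inf,v1:inf,v2:inf,v3:inf,v4:6,v5:0
step 2: dist = v0:inf,v1:inf,v2:12,v3:inf,v4:6,v5:0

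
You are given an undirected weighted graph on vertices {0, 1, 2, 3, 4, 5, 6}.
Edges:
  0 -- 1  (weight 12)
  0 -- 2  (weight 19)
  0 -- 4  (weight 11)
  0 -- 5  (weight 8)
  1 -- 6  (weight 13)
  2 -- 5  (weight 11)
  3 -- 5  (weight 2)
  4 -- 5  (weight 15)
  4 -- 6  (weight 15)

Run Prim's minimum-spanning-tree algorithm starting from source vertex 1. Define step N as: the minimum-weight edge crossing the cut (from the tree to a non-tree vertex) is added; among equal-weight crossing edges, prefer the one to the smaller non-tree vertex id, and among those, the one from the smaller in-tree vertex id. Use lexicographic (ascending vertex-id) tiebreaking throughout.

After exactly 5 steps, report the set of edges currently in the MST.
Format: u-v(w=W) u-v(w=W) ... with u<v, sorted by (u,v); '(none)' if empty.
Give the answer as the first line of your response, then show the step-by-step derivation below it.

0-1(w=12) 0-4(w=11) 0-5(w=8) 2-5(w=11) 3-5(w=2)

step 1: add edge 0-1 (w=12); MST = {0-1(w=12)}
step 2: add edge 0-5 (w=8); MST = {0-1(w=12) 0-5(w=8)}
step 3: add edge 3-5 (w=2); MST = {0-1(w=12) 0-5(w=8) 3-5(w=2)}
step 4: add edge 2-5 (w=11); MST = {0-1(w=12) 0-5(w=8) 2-5(w=11) 3-5(w=2)}
step 5: add edge 0-4 (w=11); MST = {0-1(w=12) 0-4(w=11) 0-5(w=8) 2-5(w=11) 3-5(w=2)}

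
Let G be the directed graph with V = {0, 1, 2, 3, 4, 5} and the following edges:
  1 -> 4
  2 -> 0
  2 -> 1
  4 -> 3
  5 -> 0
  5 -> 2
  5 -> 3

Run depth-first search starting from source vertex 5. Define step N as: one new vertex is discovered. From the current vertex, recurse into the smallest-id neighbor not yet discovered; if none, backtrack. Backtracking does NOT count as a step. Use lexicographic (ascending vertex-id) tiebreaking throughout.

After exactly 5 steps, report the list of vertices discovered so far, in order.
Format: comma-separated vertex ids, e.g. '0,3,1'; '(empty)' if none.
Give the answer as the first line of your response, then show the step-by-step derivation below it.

5,0,2,1,4

step 1: discover 5; path=5; order=5
step 2: discover 0; path=5>0; order=5,0
step 3: discover 2; path=5>2; order=5,0,2
step 4: discover 1; path=5>2>1; order=5,0,2,1
step 5: discover 4; path=5>2>1>4; order=5,0,2,1,4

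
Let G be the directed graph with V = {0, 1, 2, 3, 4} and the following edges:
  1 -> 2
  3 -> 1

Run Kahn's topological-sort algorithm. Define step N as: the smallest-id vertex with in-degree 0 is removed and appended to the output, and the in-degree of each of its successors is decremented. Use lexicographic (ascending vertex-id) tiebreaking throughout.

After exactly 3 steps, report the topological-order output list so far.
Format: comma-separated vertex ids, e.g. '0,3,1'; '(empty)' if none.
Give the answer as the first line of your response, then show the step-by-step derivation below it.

0,3,1

step 1: output 0; order=[0]; indeg=(0,1,1,0,0)
step 2: output 3; order=[0,3]; indeg=(0,0,1,0,0)
step 3: output 1; order=[0,3,1]; indeg=(0,0,0,0,0)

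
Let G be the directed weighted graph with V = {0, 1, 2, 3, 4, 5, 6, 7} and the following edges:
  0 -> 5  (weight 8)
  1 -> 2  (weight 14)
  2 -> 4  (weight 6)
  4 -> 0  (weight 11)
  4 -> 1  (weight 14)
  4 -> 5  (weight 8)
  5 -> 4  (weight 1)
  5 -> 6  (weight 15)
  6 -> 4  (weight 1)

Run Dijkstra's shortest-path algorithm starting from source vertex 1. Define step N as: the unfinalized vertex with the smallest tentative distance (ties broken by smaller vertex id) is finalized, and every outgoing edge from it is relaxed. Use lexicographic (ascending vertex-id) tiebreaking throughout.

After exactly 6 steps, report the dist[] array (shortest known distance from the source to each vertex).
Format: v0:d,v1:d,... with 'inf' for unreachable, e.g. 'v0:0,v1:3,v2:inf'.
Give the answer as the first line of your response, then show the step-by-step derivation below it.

v0:31,v1:0,v2:14,v3:inf,v4:20,v5:28,v6:43,v7:inf

step 1: dist = v0:inf,v1:0,v2:14,v3:inf,v4:inf,v5:inf,v6:inf,v7:inf
step 2: dist = v0:inf,v1:0,v2:14,v3:inf,v4:20,v5:inf,v6:inf,v7:inf
step 3: dist = v0:31,v1:0,v2:14,v3:inf,v4:20,v5:28,v6:inf,v7:inf
step 4: dist = v0:31,v1:0,v2:14,v3:inf,v4:20,v5:28,v6:43,v7:inf
step 5: dist = v0:31,v1:0,v2:14,v3:inf,v4:20,v5:28,v6:43,v7:inf
step 6: dist = v0:31,v1:0,v2:14,v3:inf,v4:20,v5:28,v6:43,v7:inf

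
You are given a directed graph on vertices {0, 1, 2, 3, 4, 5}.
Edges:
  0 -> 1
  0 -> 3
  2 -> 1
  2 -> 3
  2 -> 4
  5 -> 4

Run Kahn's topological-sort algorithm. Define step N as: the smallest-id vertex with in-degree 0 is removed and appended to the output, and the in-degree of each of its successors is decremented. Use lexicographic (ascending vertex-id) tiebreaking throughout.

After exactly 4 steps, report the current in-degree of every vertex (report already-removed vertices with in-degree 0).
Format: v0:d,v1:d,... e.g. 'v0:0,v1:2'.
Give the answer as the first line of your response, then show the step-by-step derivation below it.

v0:0,v1:0,v2:0,v3:0,v4:1,v5:0

step 1: output 0; order=[0]; indeg=(0,1,0,1,2,0)
step 2: output 2; order=[0,2]; indeg=(0,0,0,0,1,0)
step 3: output 1; order=[0,2,1]; indeg=(0,0,0,0,1,0)
step 4: output 3; order=[0,2,1,3]; indeg=(0,0,0,0,1,0)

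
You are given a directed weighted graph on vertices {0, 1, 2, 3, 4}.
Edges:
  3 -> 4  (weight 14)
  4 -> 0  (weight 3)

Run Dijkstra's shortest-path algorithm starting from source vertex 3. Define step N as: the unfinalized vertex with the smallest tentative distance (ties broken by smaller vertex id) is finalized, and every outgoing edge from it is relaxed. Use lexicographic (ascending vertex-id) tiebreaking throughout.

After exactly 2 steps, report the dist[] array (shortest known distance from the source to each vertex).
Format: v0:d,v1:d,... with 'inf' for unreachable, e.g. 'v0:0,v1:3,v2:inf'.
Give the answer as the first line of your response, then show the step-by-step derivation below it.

v0:17,v1:inf,v2:inf,v3:0,v4:14

step 1: dist = v0:inf,v1:inf,v2:inf,v3:0,v4:14
step 2: dist = v0:17,v1:inf,v2:inf,v3:0,v4:14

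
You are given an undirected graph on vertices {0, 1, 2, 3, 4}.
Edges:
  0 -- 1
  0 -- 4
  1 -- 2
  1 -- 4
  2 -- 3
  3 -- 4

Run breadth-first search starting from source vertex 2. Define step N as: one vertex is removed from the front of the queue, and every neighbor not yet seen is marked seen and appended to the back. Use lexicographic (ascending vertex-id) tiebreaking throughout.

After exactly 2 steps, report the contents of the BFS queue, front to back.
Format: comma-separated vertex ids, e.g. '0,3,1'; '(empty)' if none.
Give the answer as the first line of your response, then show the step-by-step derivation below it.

3,0,4

step 1: dequeue 2; queue=[1,3]; order=2
step 2: dequeue 1; queue=[3,0,4]; order=2,1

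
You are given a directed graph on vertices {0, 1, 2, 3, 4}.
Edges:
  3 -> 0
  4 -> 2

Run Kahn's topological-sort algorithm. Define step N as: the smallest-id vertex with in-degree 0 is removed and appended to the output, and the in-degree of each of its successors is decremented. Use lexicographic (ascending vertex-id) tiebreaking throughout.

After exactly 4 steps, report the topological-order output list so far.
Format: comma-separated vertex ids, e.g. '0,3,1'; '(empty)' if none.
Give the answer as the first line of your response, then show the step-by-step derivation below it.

1,3,0,4

step 1: output 1; order=[1]; indeg=(1,0,1,0,0)
step 2: output 3; order=[1,3]; indeg=(0,0,1,0,0)
step 3: output 0; order=[1,3,0]; indeg=(0,0,1,0,0)
step 4: output 4; order=[1,3,0,4]; indeg=(0,0,0,0,0)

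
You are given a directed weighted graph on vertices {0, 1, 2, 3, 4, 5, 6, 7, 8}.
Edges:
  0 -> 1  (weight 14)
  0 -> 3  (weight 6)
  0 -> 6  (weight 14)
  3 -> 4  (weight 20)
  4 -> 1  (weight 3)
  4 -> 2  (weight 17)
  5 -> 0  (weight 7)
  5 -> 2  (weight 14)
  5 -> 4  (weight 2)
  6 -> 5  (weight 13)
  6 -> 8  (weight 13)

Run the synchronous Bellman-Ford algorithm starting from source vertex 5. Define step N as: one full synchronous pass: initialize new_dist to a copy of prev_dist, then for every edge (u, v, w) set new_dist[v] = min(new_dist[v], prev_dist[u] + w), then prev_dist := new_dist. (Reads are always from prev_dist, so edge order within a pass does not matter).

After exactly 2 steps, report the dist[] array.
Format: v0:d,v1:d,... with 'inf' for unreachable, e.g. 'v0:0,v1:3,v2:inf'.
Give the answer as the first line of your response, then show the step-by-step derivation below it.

v0:7,v1:5,v2:14,v3:13,v4:2,v5:0,v6:21,v7:inf,v8:inf

step 1: dist = v0:7,v1:inf,v2:14,v3:inf,v4:2,v5:0,v6:inf,v7:inf,v8:inf
step 2: dist = v0:7,v1:5,v2:14,v3:13,v4:2,v5:0,v6:21,v7:inf,v8:inf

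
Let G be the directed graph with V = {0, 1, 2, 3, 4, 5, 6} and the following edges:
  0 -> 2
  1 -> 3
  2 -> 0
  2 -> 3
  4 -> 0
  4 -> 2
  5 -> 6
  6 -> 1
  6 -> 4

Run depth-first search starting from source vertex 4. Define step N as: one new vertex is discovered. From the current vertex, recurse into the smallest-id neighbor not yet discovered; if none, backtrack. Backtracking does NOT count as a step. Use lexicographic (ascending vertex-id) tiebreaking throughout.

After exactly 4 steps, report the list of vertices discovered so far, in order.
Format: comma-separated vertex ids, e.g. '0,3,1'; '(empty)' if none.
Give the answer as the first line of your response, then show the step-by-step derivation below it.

4,0,2,3

step 1: discover 4; path=4; order=4
step 2: discover 0; path=4>0; order=4,0
step 3: discover 2; path=4>0>2; order=4,0,2
step 4: discover 3; path=4>0>2>3; order=4,0,2,3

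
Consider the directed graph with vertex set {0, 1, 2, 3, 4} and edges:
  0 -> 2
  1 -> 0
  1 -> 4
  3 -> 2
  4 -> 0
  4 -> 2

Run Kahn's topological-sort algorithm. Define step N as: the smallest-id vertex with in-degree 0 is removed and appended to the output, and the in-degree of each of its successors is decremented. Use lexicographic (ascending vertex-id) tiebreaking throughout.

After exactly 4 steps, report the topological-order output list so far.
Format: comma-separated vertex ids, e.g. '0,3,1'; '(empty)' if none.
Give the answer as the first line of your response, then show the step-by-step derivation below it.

1,3,4,0

step 1: output 1; order=[1]; indeg=(1,0,3,0,0)
step 2: output 3; order=[1,3]; indeg=(1,0,2,0,0)
step 3: output 4; order=[1,3,4]; indeg=(0,0,1,0,0)
step 4: output 0; order=[1,3,4,0]; indeg=(0,0,0,0,0)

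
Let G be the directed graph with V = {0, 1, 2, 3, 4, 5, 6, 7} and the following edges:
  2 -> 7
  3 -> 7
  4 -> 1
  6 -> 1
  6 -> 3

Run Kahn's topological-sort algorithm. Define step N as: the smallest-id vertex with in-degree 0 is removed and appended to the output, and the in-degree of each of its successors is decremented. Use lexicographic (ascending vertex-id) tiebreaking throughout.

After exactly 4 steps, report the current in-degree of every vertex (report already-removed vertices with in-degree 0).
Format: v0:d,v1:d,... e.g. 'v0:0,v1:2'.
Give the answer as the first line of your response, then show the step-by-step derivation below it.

v0:0,v1:1,v2:0,v3:1,v4:0,v5:0,v6:0,v7:1

step 1: output 0; order=[0]; indeg=(0,2,0,1,0,0,0,2)
step 2: output 2; order=[0,2]; indeg=(0,2,0,1,0,0,0,1)
step 3: output 4; order=[0,2,4]; indeg=(0,1,0,1,0,0,0,1)
step 4: output 5; order=[0,2,4,5]; indeg=(0,1,0,1,0,0,0,1)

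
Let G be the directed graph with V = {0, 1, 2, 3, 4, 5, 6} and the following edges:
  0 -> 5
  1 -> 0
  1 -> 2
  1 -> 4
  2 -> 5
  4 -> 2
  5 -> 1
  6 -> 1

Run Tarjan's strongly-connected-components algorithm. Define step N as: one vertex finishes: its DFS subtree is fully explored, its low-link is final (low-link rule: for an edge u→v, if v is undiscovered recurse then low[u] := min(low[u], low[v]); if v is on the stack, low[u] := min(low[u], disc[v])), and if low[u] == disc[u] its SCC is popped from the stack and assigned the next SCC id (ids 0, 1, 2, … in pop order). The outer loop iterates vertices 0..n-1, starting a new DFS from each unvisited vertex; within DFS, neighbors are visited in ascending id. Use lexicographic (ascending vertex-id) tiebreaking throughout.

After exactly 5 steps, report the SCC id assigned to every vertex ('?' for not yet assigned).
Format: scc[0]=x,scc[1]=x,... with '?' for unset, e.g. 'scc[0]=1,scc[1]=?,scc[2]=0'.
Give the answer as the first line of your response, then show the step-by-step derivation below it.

scc[0]=0,scc[1]=0,scc[2]=0,scc[3]=?,scc[4]=0,scc[5]=0,scc[6]=?

step 1: low=(low[0]=0,low[1]=0,low[2]=1,low[3]=?,low[4]=?,low[5]=1,low[6]=?); scc=(scc[0]=?,scc[1]=?,scc[2]=?,scc[3]=?,scc[4]=?,scc[5]=?,scc[6]=?)
step 2: low=(low[0]=0,low[1]=0,low[2]=1,low[3]=?,low[4]=3,low[5]=1,low[6]=?); scc=(scc[0]=?,scc[1]=?,scc[2]=?,scc[3]=?,scc[4]=?,scc[5]=?,scc[6]=?)
step 3: low=(low[0]=0,low[1]=0,low[2]=1,low[3]=?,low[4]=3,low[5]=1,low[6]=?); scc=(scc[0]=?,scc[1]=?,scc[2]=?,scc[3]=?,scc[4]=?,scc[5]=?,scc[6]=?)
step 4: low=(low[0]=0,low[1]=0,low[2]=1,low[3]=?,low[4]=3,low[5]=0,low[6]=?); scc=(scc[0]=?,scc[1]=?,scc[2]=?,scc[3]=?,scc[4]=?,scc[5]=?,scc[6]=?)
step 5: low=(low[0]=0,low[1]=0,low[2]=1,low[3]=?,low[4]=3,low[5]=0,low[6]=?); scc=(scc[0]=0,scc[1]=0,scc[2]=0,scc[3]=?,scc[4]=0,scc[5]=0,scc[6]=?)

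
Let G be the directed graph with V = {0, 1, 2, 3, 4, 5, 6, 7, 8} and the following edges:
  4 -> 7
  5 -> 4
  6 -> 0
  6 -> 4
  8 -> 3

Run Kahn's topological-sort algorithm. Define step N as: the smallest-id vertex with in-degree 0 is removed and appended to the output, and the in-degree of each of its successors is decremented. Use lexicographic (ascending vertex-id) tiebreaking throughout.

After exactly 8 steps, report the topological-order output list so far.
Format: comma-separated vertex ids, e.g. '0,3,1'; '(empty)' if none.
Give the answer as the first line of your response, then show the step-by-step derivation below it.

1,2,5,6,0,4,7,8

step 1: output 1; order=[1]; indeg=(1,0,0,1,2,0,0,1,0)
step 2: output 2; order=[1,2]; indeg=(1,0,0,1,2,0,0,1,0)
step 3: output 5; order=[1,2,5]; indeg=(1,0,0,1,1,0,0,1,0)
step 4: output 6; order=[1,2,5,6]; indeg=(0,0,0,1,0,0,0,1,0)
step 5: output 0; order=[1,2,5,6,0]; indeg=(0,0,0,1,0,0,0,1,0)
step 6: output 4; order=[1,2,5,6,0,4]; indeg=(0,0,0,1,0,0,0,0,0)
step 7: output 7; order=[1,2,5,6,0,4,7]; indeg=(0,0,0,1,0,0,0,0,0)
step 8: output 8; order=[1,2,5,6,0,4,7,8]; indeg=(0,0,0,0,0,0,0,0,0)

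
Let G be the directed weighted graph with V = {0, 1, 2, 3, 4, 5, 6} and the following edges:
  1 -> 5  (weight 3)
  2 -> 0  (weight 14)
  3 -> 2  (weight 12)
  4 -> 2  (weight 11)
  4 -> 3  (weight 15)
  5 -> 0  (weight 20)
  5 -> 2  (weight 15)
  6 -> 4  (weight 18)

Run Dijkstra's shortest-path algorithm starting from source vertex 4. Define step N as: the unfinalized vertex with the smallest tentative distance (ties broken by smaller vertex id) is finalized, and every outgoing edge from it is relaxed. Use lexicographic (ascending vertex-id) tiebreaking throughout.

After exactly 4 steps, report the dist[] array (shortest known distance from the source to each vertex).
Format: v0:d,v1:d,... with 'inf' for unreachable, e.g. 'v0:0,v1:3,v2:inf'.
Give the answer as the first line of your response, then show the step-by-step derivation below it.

v0:25,v1:inf,v2:11,v3:15,v4:0,v5:inf,v6:inf

step 1: dist = v0:inf,v1:inf,v2:11,v3:15,v4:0,v5:inf,v6:inf
step 2: dist = v0:25,v1:inf,v2:11,v3:15,v4:0,v5:inf,v6:inf
step 3: dist = v0:25,v1:inf,v2:11,v3:15,v4:0,v5:inf,v6:inf
step 4: dist = v0:25,v1:inf,v2:11,v3:15,v4:0,v5:inf,v6:inf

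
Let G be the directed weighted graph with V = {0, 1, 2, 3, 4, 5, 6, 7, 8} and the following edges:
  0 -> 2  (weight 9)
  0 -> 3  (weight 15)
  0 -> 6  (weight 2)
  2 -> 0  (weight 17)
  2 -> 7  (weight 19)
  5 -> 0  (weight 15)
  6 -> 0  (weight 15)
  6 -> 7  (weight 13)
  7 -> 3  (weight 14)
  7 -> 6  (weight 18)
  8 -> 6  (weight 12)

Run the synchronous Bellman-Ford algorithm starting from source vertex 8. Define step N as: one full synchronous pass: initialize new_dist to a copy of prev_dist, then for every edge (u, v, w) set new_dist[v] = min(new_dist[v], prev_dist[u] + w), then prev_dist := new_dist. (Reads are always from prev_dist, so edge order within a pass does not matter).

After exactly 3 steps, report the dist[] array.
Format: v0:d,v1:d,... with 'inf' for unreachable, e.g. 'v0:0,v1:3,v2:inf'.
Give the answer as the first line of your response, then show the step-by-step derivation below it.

v0:27,v1:inf,v2:36,v3:39,v4:inf,v5:inf,v6:12,v7:25,v8:0

step 1: dist = v0:inf,v1:inf,v2:inf,v3:inf,v4:inf,v5:inf,v6:12,v7:inf,v8:0
step 2: dist = v0:27,v1:inf,v2:inf,v3:inf,v4:inf,v5:inf,v6:12,v7:25,v8:0
step 3: dist = v0:27,v1:inf,v2:36,v3:39,v4:inf,v5:inf,v6:12,v7:25,v8:0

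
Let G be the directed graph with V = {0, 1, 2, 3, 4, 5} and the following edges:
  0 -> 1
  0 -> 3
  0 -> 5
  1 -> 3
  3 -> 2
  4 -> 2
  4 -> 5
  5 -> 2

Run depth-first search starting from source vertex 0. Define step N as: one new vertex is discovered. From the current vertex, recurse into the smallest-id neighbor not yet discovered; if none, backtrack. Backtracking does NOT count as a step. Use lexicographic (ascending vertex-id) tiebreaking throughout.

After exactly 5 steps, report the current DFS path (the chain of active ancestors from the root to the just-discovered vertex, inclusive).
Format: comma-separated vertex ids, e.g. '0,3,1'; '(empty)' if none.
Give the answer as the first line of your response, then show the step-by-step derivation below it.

0,5

step 1: discover 0; path=0; order=0
step 2: discover 1; path=0>1; order=0,1
step 3: discover 3; path=0>1>3; order=0,1,3
step 4: discover 2; path=0>1>3>2; order=0,1,3,2
step 5: discover 5; path=0>5; order=0,1,3,2,5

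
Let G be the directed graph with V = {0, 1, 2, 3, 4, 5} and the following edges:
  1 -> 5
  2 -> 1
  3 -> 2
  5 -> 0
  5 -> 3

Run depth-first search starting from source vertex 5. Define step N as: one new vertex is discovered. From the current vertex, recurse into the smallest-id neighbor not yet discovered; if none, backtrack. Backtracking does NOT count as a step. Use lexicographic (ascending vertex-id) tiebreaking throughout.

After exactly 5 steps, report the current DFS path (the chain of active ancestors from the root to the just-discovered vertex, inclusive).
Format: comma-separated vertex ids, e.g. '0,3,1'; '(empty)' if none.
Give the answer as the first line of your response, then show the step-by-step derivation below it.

5,3,2,1

step 1: discover 5; path=5; order=5
step 2: discover 0; path=5>0; order=5,0
step 3: discover 3; path=5>3; order=5,0,3
step 4: discover 2; path=5>3>2; order=5,0,3,2
step 5: discover 1; path=5>3>2>1; order=5,0,3,2,1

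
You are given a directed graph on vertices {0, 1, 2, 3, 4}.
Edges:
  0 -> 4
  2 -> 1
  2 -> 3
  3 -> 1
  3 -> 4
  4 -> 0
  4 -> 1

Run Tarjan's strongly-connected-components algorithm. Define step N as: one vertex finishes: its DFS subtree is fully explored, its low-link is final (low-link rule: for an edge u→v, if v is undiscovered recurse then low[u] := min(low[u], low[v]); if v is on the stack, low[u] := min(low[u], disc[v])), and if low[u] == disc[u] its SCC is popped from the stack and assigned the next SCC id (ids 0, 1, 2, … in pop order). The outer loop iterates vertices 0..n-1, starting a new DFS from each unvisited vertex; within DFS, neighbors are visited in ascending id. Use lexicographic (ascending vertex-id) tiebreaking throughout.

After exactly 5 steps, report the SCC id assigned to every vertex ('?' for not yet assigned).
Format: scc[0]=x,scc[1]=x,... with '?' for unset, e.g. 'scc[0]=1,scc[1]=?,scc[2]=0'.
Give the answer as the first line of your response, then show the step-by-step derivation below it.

scc[0]=1,scc[1]=0,scc[2]=3,scc[3]=2,scc[4]=1

step 1: low=(low[0]=0,low[1]=2,low[2]=?,low[3]=?,low[4]=0); scc=(scc[0]=?,scc[1]=0,scc[2]=?,scc[3]=?,scc[4]=?)
step 2: low=(low[0]=0,low[1]=2,low[2]=?,low[3]=?,low[4]=0); scc=(scc[0]=?,scc[1]=0,scc[2]=?,scc[3]=?,scc[4]=?)
step 3: low=(low[0]=0,low[1]=2,low[2]=?,low[3]=?,low[4]=0); scc=(scc[0]=1,scc[1]=0,scc[2]=?,scc[3]=?,scc[4]=1)
step 4: low=(low[0]=0,low[1]=2,low[2]=3,low[3]=4,low[4]=0); scc=(scc[0]=1,scc[1]=0,scc[2]=?,scc[3]=2,scc[4]=1)
step 5: low=(low[0]=0,low[1]=2,low[2]=3,low[3]=4,low[4]=0); scc=(scc[0]=1,scc[1]=0,scc[2]=3,scc[3]=2,scc[4]=1)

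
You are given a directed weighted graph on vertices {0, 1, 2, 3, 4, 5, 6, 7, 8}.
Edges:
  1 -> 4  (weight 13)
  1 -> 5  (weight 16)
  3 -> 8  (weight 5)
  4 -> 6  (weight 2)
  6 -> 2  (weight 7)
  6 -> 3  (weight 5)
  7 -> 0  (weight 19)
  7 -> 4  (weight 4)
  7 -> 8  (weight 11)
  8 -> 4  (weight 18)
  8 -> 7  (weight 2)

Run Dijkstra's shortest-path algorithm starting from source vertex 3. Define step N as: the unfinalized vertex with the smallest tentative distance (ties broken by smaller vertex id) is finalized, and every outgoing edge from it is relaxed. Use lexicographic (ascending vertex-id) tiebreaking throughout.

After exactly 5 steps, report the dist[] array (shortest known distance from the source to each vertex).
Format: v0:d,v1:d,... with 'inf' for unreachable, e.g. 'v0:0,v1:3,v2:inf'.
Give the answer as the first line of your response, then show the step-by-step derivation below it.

v0:26,v1:inf,v2:20,v3:0,v4:11,v5:inf,v6:13,v7:7,v8:5

step 1: dist = v0:inf,v1:inf,v2:inf,v3:0,v4:inf,v5:inf,v6:inf,v7:inf,v8:5
step 2: dist = v0:inf,v1:inf,v2:inf,v3:0,v4:23,v5:inf,v6:inf,v7:7,v8:5
step 3: dist = v0:26,v1:inf,v2:inf,v3:0,v4:11,v5:inf,v6:inf,v7:7,v8:5
step 4: dist = v0:26,v1:inf,v2:inf,v3:0,v4:11,v5:inf,v6:13,v7:7,v8:5
step 5: dist = v0:26,v1:inf,v2:20,v3:0,v4:11,v5:inf,v6:13,v7:7,v8:5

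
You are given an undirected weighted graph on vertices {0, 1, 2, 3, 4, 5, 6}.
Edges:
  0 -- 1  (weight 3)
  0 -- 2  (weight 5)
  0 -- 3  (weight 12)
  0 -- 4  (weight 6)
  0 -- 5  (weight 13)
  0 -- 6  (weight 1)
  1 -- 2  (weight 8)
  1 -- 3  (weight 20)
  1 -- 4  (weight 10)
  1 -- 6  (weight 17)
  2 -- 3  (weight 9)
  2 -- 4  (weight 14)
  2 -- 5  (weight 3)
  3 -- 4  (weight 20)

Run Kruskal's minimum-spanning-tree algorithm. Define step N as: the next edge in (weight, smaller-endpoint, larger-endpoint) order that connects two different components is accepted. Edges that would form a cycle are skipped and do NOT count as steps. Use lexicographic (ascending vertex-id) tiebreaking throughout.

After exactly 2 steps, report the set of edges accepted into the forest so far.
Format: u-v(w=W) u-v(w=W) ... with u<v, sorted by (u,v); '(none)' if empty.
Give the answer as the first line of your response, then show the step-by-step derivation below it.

0-1(w=3) 0-6(w=1)

step 1: add edge 0-6 (w=1); MST = {0-6(w=1)}
step 2: add edge 0-1 (w=3); MST = {0-1(w=3) 0-6(w=1)}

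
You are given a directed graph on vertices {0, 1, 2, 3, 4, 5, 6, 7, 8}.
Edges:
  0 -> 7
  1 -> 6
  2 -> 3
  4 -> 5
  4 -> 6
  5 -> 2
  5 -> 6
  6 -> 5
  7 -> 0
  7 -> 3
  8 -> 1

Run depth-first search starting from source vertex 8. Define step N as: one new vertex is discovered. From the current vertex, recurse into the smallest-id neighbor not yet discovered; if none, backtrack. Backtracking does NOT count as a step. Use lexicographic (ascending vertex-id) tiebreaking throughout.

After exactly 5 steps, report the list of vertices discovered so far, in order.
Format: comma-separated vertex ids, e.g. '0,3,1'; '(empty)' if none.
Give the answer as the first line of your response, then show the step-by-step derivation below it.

8,1,6,5,2

step 1: discover 8; path=8; order=8
step 2: discover 1; path=8>1; order=8,1
step 3: discover 6; path=8>1>6; order=8,1,6
step 4: discover 5; path=8>1>6>5; order=8,1,6,5
step 5: discover 2; path=8>1>6>5>2; order=8,1,6,5,2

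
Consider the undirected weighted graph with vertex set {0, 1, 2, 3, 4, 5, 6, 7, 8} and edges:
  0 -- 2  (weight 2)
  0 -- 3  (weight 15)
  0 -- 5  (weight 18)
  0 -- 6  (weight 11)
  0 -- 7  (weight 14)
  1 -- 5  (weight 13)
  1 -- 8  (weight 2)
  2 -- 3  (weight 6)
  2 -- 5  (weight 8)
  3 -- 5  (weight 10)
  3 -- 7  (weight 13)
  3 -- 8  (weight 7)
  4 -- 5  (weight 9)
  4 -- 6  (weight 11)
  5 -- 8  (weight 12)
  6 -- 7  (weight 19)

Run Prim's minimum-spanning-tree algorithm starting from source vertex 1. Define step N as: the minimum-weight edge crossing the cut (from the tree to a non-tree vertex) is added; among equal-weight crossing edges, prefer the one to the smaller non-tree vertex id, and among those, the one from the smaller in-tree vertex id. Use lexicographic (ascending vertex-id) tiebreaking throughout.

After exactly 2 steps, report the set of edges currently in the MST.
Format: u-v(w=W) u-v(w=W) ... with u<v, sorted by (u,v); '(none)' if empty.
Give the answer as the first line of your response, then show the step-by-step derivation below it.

1-8(w=2) 3-8(w=7)

step 1: add edge 1-8 (w=2); MST = {1-8(w=2)}
step 2: add edge 3-8 (w=7); MST = {1-8(w=2) 3-8(w=7)}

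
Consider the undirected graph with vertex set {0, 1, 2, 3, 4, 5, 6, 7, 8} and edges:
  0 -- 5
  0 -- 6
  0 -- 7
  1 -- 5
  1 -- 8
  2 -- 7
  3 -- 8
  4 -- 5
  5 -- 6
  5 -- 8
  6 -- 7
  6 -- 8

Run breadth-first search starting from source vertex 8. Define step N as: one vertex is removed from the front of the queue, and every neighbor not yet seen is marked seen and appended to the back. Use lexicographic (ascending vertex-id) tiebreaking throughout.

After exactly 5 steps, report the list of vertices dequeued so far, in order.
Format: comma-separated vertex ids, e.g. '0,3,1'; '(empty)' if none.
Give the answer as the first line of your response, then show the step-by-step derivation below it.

8,1,3,5,6

step 1: dequeue 8; queue=[1,3,5,6]; order=8
step 2: dequeue 1; queue=[3,5,6]; order=8,1
step 3: dequeue 3; queue=[5,6]; order=8,1,3
step 4: dequeue 5; queue=[6,0,4]; order=8,1,3,5
step 5: dequeue 6; queue=[0,4,7]; order=8,1,3,5,6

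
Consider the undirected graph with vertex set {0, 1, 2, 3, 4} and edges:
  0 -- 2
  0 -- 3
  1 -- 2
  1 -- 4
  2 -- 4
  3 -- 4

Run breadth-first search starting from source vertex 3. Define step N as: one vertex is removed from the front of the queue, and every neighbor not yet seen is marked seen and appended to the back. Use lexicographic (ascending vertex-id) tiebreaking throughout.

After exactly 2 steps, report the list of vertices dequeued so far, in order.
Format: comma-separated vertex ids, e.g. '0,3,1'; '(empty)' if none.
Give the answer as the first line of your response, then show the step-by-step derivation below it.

3,0

step 1: dequeue 3; queue=[0,4]; order=3
step 2: dequeue 0; queue=[4,2]; order=3,0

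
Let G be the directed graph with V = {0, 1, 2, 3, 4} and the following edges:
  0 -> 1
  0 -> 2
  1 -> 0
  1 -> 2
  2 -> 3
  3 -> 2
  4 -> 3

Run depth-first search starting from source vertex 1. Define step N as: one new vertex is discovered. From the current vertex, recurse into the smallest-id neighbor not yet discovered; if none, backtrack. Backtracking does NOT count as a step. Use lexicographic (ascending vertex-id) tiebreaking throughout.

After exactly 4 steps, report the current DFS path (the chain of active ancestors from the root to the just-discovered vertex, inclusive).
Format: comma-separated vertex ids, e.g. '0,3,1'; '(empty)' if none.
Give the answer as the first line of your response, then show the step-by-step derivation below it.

1,0,2,3

step 1: discover 1; path=1; order=1
step 2: discover 0; path=1>0; order=1,0
step 3: discover 2; path=1>0>2; order=1,0,2
step 4: discover 3; path=1>0>2>3; order=1,0,2,3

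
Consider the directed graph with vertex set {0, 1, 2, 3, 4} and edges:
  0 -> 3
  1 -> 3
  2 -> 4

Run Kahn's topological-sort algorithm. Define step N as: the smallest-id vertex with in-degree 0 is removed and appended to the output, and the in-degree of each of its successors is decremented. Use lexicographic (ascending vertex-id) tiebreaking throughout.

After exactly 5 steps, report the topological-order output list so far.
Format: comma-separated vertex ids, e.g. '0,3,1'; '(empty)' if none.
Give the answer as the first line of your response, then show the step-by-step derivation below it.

0,1,2,3,4

step 1: output 0; order=[0]; indeg=(0,0,0,1,1)
step 2: output 1; order=[0,1]; indeg=(0,0,0,0,1)
step 3: output 2; order=[0,1,2]; indeg=(0,0,0,0,0)
step 4: output 3; order=[0,1,2,3]; indeg=(0,0,0,0,0)
step 5: output 4; order=[0,1,2,3,4]; indeg=(0,0,0,0,0)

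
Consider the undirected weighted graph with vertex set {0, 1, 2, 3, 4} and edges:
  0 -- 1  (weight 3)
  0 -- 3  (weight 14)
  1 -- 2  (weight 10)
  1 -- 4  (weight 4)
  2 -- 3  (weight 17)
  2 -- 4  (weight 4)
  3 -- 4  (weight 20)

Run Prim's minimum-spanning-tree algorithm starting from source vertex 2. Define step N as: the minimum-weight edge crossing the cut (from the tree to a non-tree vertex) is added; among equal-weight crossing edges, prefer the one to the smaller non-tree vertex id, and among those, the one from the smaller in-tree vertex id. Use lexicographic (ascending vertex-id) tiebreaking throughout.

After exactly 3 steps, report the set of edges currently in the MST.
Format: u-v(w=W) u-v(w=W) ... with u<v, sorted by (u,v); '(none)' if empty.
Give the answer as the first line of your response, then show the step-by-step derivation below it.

0-1(w=3) 1-4(w=4) 2-4(w=4)

step 1: add edge 2-4 (w=4); MST = {2-4(w=4)}
step 2: add edge 1-4 (w=4); MST = {1-4(w=4) 2-4(w=4)}
step 3: add edge 0-1 (w=3); MST = {0-1(w=3) 1-4(w=4) 2-4(w=4)}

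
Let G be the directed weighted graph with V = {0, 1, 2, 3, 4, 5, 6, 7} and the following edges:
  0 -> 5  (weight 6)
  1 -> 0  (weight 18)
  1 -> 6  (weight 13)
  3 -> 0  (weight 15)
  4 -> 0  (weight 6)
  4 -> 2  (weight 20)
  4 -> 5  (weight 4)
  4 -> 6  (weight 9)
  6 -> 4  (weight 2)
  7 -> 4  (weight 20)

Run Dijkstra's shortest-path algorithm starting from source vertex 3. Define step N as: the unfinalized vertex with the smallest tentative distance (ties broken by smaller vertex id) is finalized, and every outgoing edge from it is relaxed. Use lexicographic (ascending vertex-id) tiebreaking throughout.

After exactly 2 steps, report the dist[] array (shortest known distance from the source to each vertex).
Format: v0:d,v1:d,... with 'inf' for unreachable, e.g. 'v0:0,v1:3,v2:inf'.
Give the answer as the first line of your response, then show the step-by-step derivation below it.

v0:15,v1:inf,v2:inf,v3:0,v4:inf,v5:21,v6:inf,v7:inf

step 1: dist = v0:15,v1:inf,v2:inf,v3:0,v4:inf,v5:inf,v6:inf,v7:inf
step 2: dist = v0:15,v1:inf,v2:inf,v3:0,v4:inf,v5:21,v6:inf,v7:inf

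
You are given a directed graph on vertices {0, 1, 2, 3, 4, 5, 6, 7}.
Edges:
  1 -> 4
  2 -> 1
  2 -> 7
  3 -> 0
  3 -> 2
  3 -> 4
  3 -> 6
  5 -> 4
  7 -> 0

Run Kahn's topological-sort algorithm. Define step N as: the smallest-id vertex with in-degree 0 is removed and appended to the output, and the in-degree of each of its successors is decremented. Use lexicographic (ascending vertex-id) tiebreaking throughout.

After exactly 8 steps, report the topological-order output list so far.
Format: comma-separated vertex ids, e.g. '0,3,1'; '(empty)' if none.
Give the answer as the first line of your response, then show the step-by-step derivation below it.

3,2,1,5,4,6,7,0

step 1: output 3; order=[3]; indeg=(1,1,0,0,2,0,0,1)
step 2: output 2; order=[3,2]; indeg=(1,0,0,0,2,0,0,0)
step 3: output 1; order=[3,2,1]; indeg=(1,0,0,0,1,0,0,0)
step 4: output 5; order=[3,2,1,5]; indeg=(1,0,0,0,0,0,0,0)
step 5: output 4; order=[3,2,1,5,4]; indeg=(1,0,0,0,0,0,0,0)
step 6: output 6; order=[3,2,1,5,4,6]; indeg=(1,0,0,0,0,0,0,0)
step 7: output 7; order=[3,2,1,5,4,6,7]; indeg=(0,0,0,0,0,0,0,0)
step 8: output 0; order=[3,2,1,5,4,6,7,0]; indeg=(0,0,0,0,0,0,0,0)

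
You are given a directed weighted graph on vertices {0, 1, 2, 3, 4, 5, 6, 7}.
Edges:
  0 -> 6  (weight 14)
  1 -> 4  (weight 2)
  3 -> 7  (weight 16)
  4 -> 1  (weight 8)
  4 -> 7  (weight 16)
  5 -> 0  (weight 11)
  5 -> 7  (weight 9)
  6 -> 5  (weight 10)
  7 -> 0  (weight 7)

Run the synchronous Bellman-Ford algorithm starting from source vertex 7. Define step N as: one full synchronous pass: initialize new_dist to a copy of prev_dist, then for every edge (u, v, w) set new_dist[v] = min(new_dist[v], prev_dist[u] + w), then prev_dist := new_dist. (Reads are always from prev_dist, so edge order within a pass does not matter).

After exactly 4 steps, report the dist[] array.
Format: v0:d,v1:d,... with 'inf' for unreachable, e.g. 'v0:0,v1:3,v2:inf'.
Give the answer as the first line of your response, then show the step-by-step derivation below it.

v0:7,v1:inf,v2:inf,v3:inf,v4:inf,v5:31,v6:21,v7:0

step 1: dist = v0:7,v1:inf,v2:inf,v3:inf,v4:inf,v5:inf,v6:inf,v7:0
step 2: dist = v0:7,v1:inf,v2:inf,v3:inf,v4:inf,v5:inf,v6:21,v7:0
step 3: dist = v0:7,v1:inf,v2:inf,v3:inf,v4:inf,v5:31,v6:21,v7:0
step 4: dist = v0:7,v1:inf,v2:inf,v3:inf,v4:inf,v5:31,v6:21,v7:0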